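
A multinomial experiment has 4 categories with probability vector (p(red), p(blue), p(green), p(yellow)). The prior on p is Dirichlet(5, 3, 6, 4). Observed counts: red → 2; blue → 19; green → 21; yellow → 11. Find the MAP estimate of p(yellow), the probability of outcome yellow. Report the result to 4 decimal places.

The posterior is Dirichlet(αᵢ + nᵢ) = Dirichlet(7, 22, 27, 15).
For a Dirichlet(a₁,…,a_K) with all aᵢ > 1, the mode has j-th component (aⱼ − 1)/(Σaᵢ − K).
Here Σaᵢ = 71 and K = 4, so p(yellow) = (15 − 1)/(71 − 4) = 14/67 ≈ 0.2090.

MAP estimate of p(yellow) = 0.2090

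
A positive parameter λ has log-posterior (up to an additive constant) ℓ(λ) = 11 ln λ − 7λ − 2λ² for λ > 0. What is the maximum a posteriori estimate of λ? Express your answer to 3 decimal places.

ℓ'(λ) = 11/λ − 7 − 4λ. Setting this to zero and multiplying by λ: 4λ² + 7λ − 11 = 0.
λ = (−7 + √(7² + 4·4·11)) / (2·4) = (−7 + √225) / 8 = (−7 + 15)/8 = 1.
ℓ''(λ) = −11/λ² − 4 < 0, confirming a maximum.

λ̂_MAP = 1.000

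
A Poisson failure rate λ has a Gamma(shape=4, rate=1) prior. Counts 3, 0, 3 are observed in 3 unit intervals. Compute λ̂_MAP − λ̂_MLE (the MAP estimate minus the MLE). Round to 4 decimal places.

Σxᵢ = 6. Posterior is Gamma(10, 4); MAP = (10−1)/4 = 9/4 ≈ 2.25000.
MLE = x̄ = 6/3 ≈ 2.00000.
Difference = 9/4 − 6/3 = 1/4 ≈ 0.2500.

MAP − MLE = 0.2500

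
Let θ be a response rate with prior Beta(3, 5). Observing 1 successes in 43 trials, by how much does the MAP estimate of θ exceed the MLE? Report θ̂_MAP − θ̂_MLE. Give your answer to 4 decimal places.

Posterior is Beta(4, 47); MAP = (4−1)/(51−2) = 3/49 ≈ 0.06122.
MLE ignores the prior: θ̂_MLE = k/n = 1/43 ≈ 0.02326.
Difference = 3/49 − 1/43 = 80/2107 ≈ 0.0380.

MAP − MLE = 0.0380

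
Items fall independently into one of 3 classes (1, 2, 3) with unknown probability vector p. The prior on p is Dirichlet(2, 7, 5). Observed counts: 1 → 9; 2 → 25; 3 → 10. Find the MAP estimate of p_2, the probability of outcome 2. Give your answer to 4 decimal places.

MAP estimate: 0.5636

The posterior is Dirichlet(αᵢ + nᵢ) = Dirichlet(11, 32, 15).
For a Dirichlet(a₁,…,a_K) with all aᵢ > 1, the mode has j-th component (aⱼ − 1)/(Σaᵢ − K).
Here Σaᵢ = 58 and K = 3, so p_2 = (32 − 1)/(58 − 3) = 31/55 ≈ 0.5636.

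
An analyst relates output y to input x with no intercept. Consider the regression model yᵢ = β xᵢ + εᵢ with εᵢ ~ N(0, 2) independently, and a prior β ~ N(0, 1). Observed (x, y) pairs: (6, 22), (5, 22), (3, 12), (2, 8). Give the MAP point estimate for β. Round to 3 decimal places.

β̂_MAP = 3.868

log p(β | y) = −Σ(yᵢ − βxᵢ)²/(2·2) − β²/(2·1) + const.
Setting the derivative to zero: Σxᵢ(yᵢ − βxᵢ)/2 − β/1 = 0, so β = Σxᵢyᵢ / (Σxᵢ² + σ²/τ²).
Σxᵢyᵢ = 6·22 + 5·22 + 3·12 + 2·8 = 294; Σxᵢ² = 74; σ²/τ² = 2.
β̂_MAP = 294 / (74 + 2) = 294/76 ≈ 3.868.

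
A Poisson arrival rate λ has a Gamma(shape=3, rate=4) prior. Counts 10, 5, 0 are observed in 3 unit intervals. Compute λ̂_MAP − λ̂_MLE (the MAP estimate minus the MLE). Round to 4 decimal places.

Σxᵢ = 15. Posterior is Gamma(18, 7); MAP = (18−1)/7 = 17/7 ≈ 2.42857.
MLE = x̄ = 15/3 ≈ 5.00000.
Difference = 17/7 − 15/3 = -18/7 ≈ -2.5714.

MAP − MLE = -2.5714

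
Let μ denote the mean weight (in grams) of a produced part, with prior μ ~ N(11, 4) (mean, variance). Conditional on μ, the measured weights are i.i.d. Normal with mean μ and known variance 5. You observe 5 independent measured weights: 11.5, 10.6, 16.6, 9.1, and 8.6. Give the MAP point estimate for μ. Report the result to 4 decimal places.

μ̂_MAP = 11.2240

n = 5; x̄ = (11.5 + 10.6 + 16.6 + 9.1 + 8.6)/5 = 56.4/5 = 11.28.
For a Normal prior and Normal likelihood with known variance, the posterior is Normal; its mode equals its mean, the precision-weighted average.
Prior precision 1/σ₀² = 1/4 = 0.25; data precision n/σ² = 5/5 = 1.
μ̂ = (0.25·11 + 1·11.28) / (0.25 + 1) = 14.03/1.25 = 11.2240.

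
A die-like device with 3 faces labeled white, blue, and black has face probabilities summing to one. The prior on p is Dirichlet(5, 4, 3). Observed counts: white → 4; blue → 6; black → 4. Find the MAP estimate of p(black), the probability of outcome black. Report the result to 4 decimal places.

MAP estimate of p(black) = 0.2609

The posterior is Dirichlet(αᵢ + nᵢ) = Dirichlet(9, 10, 7).
For a Dirichlet(a₁,…,a_K) with all aᵢ > 1, the mode has j-th component (aⱼ − 1)/(Σaᵢ − K).
Here Σaᵢ = 26 and K = 3, so p(black) = (7 − 1)/(26 − 3) = 6/23 ≈ 0.2609.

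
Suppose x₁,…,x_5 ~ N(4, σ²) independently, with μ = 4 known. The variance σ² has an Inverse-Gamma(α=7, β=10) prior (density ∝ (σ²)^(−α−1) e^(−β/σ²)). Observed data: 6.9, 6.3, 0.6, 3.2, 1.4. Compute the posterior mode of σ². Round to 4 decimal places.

Sum of squared deviations about the known mean: SS = (6.9−4)² + (6.3−4)² + (0.6−4)² + (3.2−4)² + (1.4−4)² = 32.66.
The Normal likelihood contributes (σ²)^(−n/2) exp(−SS/(2σ²)), so the posterior is Inverse-Gamma(α + n/2, β + SS/2) = Inverse-Gamma(9.5, 26.33).
The mode of Inverse-Gamma(a, b) is b/(a+1) = 26.33/10.5 ≈ 2.5076.

σ̂²_MAP = 2.5076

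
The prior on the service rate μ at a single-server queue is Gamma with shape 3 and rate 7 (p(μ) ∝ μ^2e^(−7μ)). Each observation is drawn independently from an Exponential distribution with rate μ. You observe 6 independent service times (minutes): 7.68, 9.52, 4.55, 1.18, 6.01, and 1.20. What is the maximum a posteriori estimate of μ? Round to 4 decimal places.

The Exponential(rate=μ) likelihood is ∝ μ^n e^(−μΣtᵢ). Here n = 6 and Σtᵢ = 7.68 + 9.52 + 4.55 + 1.18 + 6.01 + 1.20 = 30.14.
Posterior ∝ μ^2e^(−7μ) · μ^6e^(−30.14μ) = μ^8e^(−37.14μ), i.e. Gamma(9, 37.14).
Mode = (a−1)/b = 8/37.14 ≈ 0.2154.

μ̂_MAP = 0.2154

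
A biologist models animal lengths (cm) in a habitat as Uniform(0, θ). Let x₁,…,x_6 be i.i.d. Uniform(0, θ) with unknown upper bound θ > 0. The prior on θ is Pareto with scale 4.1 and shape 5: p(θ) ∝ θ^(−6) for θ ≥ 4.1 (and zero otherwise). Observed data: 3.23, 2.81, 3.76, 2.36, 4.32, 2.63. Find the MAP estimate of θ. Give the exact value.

θ̂_MAP = 4.32

The Uniform(0, θ) likelihood is θ^(−n) for θ ≥ max(xᵢ), zero otherwise. Here max(xᵢ) = 4.32.
Posterior ∝ θ^(−6) · θ^(−6) = θ^(−12) on θ ≥ max(4.1, 4.32) = 4.32.
This density is strictly decreasing in θ, so the posterior mode lies at the lower boundary of the support.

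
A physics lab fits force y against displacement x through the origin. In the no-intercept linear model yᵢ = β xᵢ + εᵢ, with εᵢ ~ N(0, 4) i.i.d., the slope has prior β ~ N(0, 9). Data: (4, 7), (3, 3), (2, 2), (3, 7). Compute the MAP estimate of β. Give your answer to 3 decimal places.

β̂_MAP = 1.613

log p(β | y) = −Σ(yᵢ − βxᵢ)²/(2·4) − β²/(2·9) + const.
Setting the derivative to zero: Σxᵢ(yᵢ − βxᵢ)/4 − β/9 = 0, so β = Σxᵢyᵢ / (Σxᵢ² + σ²/τ²).
Σxᵢyᵢ = 4·7 + 3·3 + 2·2 + 3·7 = 62; Σxᵢ² = 38; σ²/τ² = 4/9.
β̂_MAP = 62 / (38 + 4/9) = 62/(346/9) = 279/173 ≈ 1.613.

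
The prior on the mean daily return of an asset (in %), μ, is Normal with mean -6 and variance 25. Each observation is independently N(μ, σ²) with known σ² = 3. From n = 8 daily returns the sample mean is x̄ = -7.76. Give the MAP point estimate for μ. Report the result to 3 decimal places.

μ̂_MAP = -7.734

n = 8, x̄ = -7.76.
For a Normal prior and Normal likelihood with known variance, the posterior is Normal; its mode equals its mean, the precision-weighted average.
Prior precision 1/σ₀² = 1/25 = 0.04; data precision n/σ² = 8/3.
μ̂ = (0.04·(-6) + (8/3)·(-7.76)) / (0.04 + 8/3) = (-314/15)/(203/75) = -1570/203 ≈ -7.734.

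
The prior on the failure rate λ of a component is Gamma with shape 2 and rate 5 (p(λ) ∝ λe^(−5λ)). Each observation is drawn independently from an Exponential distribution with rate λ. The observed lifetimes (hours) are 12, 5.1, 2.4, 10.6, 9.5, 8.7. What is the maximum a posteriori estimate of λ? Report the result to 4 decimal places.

λ̂_MAP = 0.1313

The Exponential(rate=λ) likelihood is ∝ λ^n e^(−λΣtᵢ). Here n = 6 and Σtᵢ = 12 + 5.1 + 2.4 + 10.6 + 9.5 + 8.7 = 48.3.
Posterior ∝ λe^(−5λ) · λ^6e^(−48.3λ) = λ^7e^(−53.3λ), i.e. Gamma(8, 53.3).
Mode = (a−1)/b = 7/53.3 ≈ 0.1313.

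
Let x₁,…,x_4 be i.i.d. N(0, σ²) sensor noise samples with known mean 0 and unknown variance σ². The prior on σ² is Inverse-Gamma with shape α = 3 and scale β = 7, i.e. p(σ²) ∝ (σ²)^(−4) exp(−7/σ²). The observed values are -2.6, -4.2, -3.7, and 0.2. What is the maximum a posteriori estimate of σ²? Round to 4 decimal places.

σ̂²_MAP = 4.3442

Sum of squared deviations about the known mean: SS = (-2.6−0)² + (-4.2−0)² + (-3.7−0)² + (0.2−0)² = 38.13.
The Normal likelihood contributes (σ²)^(−n/2) exp(−SS/(2σ²)), so the posterior is Inverse-Gamma(α + n/2, β + SS/2) = Inverse-Gamma(5, 26.065).
The mode of Inverse-Gamma(a, b) is b/(a+1) = 26.065/6 ≈ 4.3442.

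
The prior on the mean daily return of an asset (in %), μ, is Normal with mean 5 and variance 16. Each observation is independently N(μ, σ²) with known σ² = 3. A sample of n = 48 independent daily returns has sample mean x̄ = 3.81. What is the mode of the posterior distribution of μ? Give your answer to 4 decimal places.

μ̂_MAP = 3.8146

n = 48, x̄ = 3.81.
For a Normal prior and Normal likelihood with known variance, the posterior is Normal; its mode equals its mean, the precision-weighted average.
Prior precision 1/σ₀² = 1/16 = 0.0625; data precision n/σ² = 48/3 = 16.
μ̂ = (0.0625·5 + 16·3.81) / (0.0625 + 16) = 61.2725/16.0625 = 24509/6425 ≈ 3.8146.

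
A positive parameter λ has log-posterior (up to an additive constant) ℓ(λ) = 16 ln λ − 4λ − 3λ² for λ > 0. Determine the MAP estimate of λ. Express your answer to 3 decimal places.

ℓ'(λ) = 16/λ − 4 − 6λ. Setting this to zero and multiplying by λ: 6λ² + 4λ − 16 = 0.
λ = (−4 + √(4² + 4·6·16)) / (2·6) = (−4 + √400) / 12 = (−4 + 20)/12 = 4/3.
ℓ''(λ) = −16/λ² − 6 < 0, confirming a maximum.

λ̂_MAP = 1.333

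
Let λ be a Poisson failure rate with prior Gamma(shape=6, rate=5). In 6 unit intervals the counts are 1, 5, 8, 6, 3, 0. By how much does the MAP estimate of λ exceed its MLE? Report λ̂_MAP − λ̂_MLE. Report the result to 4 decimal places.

Σxᵢ = 23. Posterior is Gamma(29, 11); MAP = (29−1)/11 = 28/11 ≈ 2.54545.
MLE = x̄ = 23/6 ≈ 3.83333.
Difference = 28/11 − 23/6 = -85/66 ≈ -1.2879.

MAP − MLE = -1.2879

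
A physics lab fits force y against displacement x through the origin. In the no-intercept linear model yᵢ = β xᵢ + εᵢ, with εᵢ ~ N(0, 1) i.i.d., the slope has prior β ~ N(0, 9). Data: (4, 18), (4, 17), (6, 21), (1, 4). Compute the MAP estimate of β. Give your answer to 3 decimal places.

log p(β | y) = −Σ(yᵢ − βxᵢ)²/(2·1) − β²/(2·9) + const.
Setting the derivative to zero: Σxᵢ(yᵢ − βxᵢ)/1 − β/9 = 0, so β = Σxᵢyᵢ / (Σxᵢ² + σ²/τ²).
Σxᵢyᵢ = 4·18 + 4·17 + 6·21 + 1·4 = 270; Σxᵢ² = 69; σ²/τ² = 1/9.
β̂_MAP = 270 / (69 + 1/9) = 270/(622/9) = 1215/311 ≈ 3.907.

β̂_MAP = 3.907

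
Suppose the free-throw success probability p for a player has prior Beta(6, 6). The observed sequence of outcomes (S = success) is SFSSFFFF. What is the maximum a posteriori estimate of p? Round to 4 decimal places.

p̂_MAP = 0.4444

Prior: Beta(6, 6).
Data: 3 successes in 8 trials (from the sequence). The binomial likelihood contributes p^3(1−p)^5, so the posterior is Beta(6+3, 6+5) = Beta(9, 11).
For Beta(a, b) with a, b > 1 the mode is (a−1)/(a+b−2) = 8/18 ≈ 0.4444.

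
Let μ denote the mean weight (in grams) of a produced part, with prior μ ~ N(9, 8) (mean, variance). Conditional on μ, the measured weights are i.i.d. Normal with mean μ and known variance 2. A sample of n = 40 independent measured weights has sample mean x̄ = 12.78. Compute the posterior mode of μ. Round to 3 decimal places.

μ̂_MAP = 12.757

n = 40, x̄ = 12.78.
For a Normal prior and Normal likelihood with known variance, the posterior is Normal; its mode equals its mean, the precision-weighted average.
Prior precision 1/σ₀² = 1/8 = 0.125; data precision n/σ² = 40/2 = 20.
μ̂ = (0.125·9 + 20·12.78) / (0.125 + 20) = 256.725/20.125 = 1467/115 ≈ 12.757.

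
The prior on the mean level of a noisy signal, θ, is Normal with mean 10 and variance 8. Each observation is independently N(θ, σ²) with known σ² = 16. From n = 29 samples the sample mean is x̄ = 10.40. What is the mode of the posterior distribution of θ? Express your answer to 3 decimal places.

n = 29, x̄ = 10.40.
For a Normal prior and Normal likelihood with known variance, the posterior is Normal; its mode equals its mean, the precision-weighted average.
Prior precision 1/σ₀² = 1/8 = 0.125; data precision n/σ² = 29/16 = 1.8125.
θ̂ = (0.125·10 + 1.8125·10.4) / (0.125 + 1.8125) = 20.1/1.9375 = 1608/155 ≈ 10.374.

θ̂_MAP = 10.374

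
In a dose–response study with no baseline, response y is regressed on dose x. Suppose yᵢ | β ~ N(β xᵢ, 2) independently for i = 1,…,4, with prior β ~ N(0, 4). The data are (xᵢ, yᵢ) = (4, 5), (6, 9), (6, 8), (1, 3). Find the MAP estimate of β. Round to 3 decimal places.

log p(β | y) = −Σ(yᵢ − βxᵢ)²/(2·2) − β²/(2·4) + const.
Setting the derivative to zero: Σxᵢ(yᵢ − βxᵢ)/2 − β/4 = 0, so β = Σxᵢyᵢ / (Σxᵢ² + σ²/τ²).
Σxᵢyᵢ = 4·5 + 6·9 + 6·8 + 1·3 = 125; Σxᵢ² = 89; σ²/τ² = 0.5.
β̂_MAP = 125 / (89 + 0.5) = 125/89.5 ≈ 1.397.

β̂_MAP = 1.397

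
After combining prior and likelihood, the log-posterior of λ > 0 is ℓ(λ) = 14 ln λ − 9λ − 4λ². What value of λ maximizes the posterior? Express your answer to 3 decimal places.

λ̂_MAP = 0.875

ℓ'(λ) = 14/λ − 9 − 8λ. Setting this to zero and multiplying by λ: 8λ² + 9λ − 14 = 0.
λ = (−9 + √(9² + 4·8·14)) / (2·8) = (−9 + √529) / 16 = (−9 + 23)/16 = 7/8.
ℓ''(λ) = −14/λ² − 8 < 0, confirming a maximum.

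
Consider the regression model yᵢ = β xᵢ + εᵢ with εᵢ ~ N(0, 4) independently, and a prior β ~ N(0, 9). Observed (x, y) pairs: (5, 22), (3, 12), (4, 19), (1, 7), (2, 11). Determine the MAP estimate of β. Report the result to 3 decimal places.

log p(β | y) = −Σ(yᵢ − βxᵢ)²/(2·4) − β²/(2·9) + const.
Setting the derivative to zero: Σxᵢ(yᵢ − βxᵢ)/4 − β/9 = 0, so β = Σxᵢyᵢ / (Σxᵢ² + σ²/τ²).
Σxᵢyᵢ = 5·22 + 3·12 + 4·19 + 1·7 + 2·11 = 251; Σxᵢ² = 55; σ²/τ² = 4/9.
β̂_MAP = 251 / (55 + 4/9) = 251/(499/9) = 2259/499 ≈ 4.527.

β̂_MAP = 4.527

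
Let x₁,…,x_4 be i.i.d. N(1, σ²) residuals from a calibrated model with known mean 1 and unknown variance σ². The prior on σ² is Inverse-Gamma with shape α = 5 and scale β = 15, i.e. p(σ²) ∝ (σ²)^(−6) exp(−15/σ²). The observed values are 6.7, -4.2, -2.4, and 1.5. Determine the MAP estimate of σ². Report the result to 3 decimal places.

σ̂²_MAP = 6.334

Sum of squared deviations about the known mean: SS = (6.7−1)² + (-4.2−1)² + (-2.4−1)² + (1.5−1)² = 71.34.
The Normal likelihood contributes (σ²)^(−n/2) exp(−SS/(2σ²)), so the posterior is Inverse-Gamma(α + n/2, β + SS/2) = Inverse-Gamma(7, 50.67).
The mode of Inverse-Gamma(a, b) is b/(a+1) = 50.67/8 ≈ 6.334.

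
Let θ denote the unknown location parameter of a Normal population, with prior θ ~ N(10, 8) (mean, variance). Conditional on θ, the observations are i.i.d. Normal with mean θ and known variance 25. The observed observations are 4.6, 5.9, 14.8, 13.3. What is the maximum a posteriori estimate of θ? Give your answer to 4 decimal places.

θ̂_MAP = 9.8035

n = 4; x̄ = (4.6 + 5.9 + 14.8 + 13.3)/4 = 38.6/4 = 9.65.
For a Normal prior and Normal likelihood with known variance, the posterior is Normal; its mode equals its mean, the precision-weighted average.
Prior precision 1/σ₀² = 1/8 = 0.125; data precision n/σ² = 4/25 = 0.16.
θ̂ = (0.125·10 + 0.16·9.65) / (0.125 + 0.16) = 2.794/0.285 = 2794/285 ≈ 9.8035.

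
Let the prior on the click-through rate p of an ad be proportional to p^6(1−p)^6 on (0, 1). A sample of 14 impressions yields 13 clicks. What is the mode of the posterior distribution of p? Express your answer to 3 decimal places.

The prior density ∝ p^6(1−p)^6 is the kernel of Beta(7, 7).
Data: 13 successes in 14 trials. The binomial likelihood contributes p^13(1−p)^1, so the posterior is Beta(7+13, 7+1) = Beta(20, 8).
For Beta(a, b) with a, b > 1 the mode is (a−1)/(a+b−2) = 19/26 ≈ 0.731.

p̂_MAP = 0.731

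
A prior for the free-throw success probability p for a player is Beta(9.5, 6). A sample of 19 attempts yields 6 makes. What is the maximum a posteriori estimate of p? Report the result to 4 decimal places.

p̂_MAP = 0.4462

Prior: Beta(9.5, 6).
Data: 6 successes in 19 trials. The binomial likelihood contributes p^6(1−p)^13, so the posterior is Beta(9.5+6, 6+13) = Beta(15.5, 19).
For Beta(a, b) with a, b > 1 the mode is (a−1)/(a+b−2) = 14.5/32.5 ≈ 0.4462.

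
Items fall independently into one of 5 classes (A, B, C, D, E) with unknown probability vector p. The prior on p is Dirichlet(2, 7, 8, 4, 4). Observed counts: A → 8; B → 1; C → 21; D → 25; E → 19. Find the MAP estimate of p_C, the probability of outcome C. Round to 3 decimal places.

MAP estimate of p_C = 0.298

The posterior is Dirichlet(αᵢ + nᵢ) = Dirichlet(10, 8, 29, 29, 23).
For a Dirichlet(a₁,…,a_K) with all aᵢ > 1, the mode has j-th component (aⱼ − 1)/(Σaᵢ − K).
Here Σaᵢ = 99 and K = 5, so p_C = (29 − 1)/(99 − 5) = 28/94 ≈ 0.298.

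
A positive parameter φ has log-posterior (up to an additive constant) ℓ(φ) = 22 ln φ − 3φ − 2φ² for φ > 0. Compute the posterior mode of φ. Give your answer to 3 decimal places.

ℓ'(φ) = 22/φ − 3 − 4φ. Setting this to zero and multiplying by φ: 4φ² + 3φ − 22 = 0.
φ = (−3 + √(3² + 4·4·22)) / (2·4) = (−3 + √361) / 8 = (−3 + 19)/8 = 2.
ℓ''(φ) = −22/φ² − 4 < 0, confirming a maximum.

φ̂_MAP = 2.000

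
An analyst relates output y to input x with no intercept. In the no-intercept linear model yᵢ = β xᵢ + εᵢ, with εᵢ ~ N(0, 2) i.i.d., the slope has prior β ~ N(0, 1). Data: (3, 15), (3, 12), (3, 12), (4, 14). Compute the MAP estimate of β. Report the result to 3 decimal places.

β̂_MAP = 3.844

log p(β | y) = −Σ(yᵢ − βxᵢ)²/(2·2) − β²/(2·1) + const.
Setting the derivative to zero: Σxᵢ(yᵢ − βxᵢ)/2 − β/1 = 0, so β = Σxᵢyᵢ / (Σxᵢ² + σ²/τ²).
Σxᵢyᵢ = 3·15 + 3·12 + 3·12 + 4·14 = 173; Σxᵢ² = 43; σ²/τ² = 2.
β̂_MAP = 173 / (43 + 2) = 173/45 ≈ 3.844.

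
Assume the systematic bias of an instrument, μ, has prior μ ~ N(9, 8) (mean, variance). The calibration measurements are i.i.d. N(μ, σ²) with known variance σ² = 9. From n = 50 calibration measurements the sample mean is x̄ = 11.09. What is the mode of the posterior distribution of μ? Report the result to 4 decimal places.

μ̂_MAP = 11.0440

n = 50, x̄ = 11.09.
For a Normal prior and Normal likelihood with known variance, the posterior is Normal; its mode equals its mean, the precision-weighted average.
Prior precision 1/σ₀² = 1/8 = 0.125; data precision n/σ² = 50/9.
μ̂ = (0.125·9 + (50/9)·11.09) / (0.125 + 50/9) = (4517/72)/(409/72) = 4517/409 ≈ 11.0440.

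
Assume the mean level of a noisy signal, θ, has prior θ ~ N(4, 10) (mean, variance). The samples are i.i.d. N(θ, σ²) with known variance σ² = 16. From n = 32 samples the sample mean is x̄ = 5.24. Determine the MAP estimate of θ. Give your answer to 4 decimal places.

n = 32, x̄ = 5.24.
For a Normal prior and Normal likelihood with known variance, the posterior is Normal; its mode equals its mean, the precision-weighted average.
Prior precision 1/σ₀² = 1/10 = 0.1; data precision n/σ² = 32/16 = 2.
θ̂ = (0.1·4 + 2·5.24) / (0.1 + 2) = 10.88/2.1 = 544/105 ≈ 5.1810.

θ̂_MAP = 5.1810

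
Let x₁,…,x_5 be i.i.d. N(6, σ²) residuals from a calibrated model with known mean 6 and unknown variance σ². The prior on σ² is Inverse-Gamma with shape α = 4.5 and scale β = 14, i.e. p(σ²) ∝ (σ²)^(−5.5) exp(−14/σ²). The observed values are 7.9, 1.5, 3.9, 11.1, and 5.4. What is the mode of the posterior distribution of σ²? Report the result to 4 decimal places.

Sum of squared deviations about the known mean: SS = (7.9−6)² + (1.5−6)² + (3.9−6)² + (11.1−6)² + (5.4−6)² = 54.64.
The Normal likelihood contributes (σ²)^(−n/2) exp(−SS/(2σ²)), so the posterior is Inverse-Gamma(α + n/2, β + SS/2) = Inverse-Gamma(7, 41.32).
The mode of Inverse-Gamma(a, b) is b/(a+1) = 41.32/8 ≈ 5.1650.

σ̂²_MAP = 5.1650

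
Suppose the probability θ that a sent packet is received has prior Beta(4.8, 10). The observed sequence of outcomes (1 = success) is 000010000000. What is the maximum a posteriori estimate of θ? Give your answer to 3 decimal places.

Prior: Beta(4.8, 10).
Data: 1 success in 12 trials (from the sequence). The binomial likelihood contributes θ(1−θ)^11, so the posterior is Beta(4.8+1, 10+11) = Beta(5.8, 21).
For Beta(a, b) with a, b > 1 the mode is (a−1)/(a+b−2) = 4.8/24.8 ≈ 0.194.

θ̂_MAP = 0.194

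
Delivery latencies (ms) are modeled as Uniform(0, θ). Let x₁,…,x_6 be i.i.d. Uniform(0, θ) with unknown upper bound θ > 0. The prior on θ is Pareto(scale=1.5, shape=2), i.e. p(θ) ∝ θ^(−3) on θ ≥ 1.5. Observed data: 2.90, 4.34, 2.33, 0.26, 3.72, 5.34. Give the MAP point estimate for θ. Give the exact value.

The Uniform(0, θ) likelihood is θ^(−n) for θ ≥ max(xᵢ), zero otherwise. Here max(xᵢ) = 5.34.
Posterior ∝ θ^(−3) · θ^(−6) = θ^(−9) on θ ≥ max(1.5, 5.34) = 5.34.
This density is strictly decreasing in θ, so the posterior mode lies at the lower boundary of the support.

θ̂_MAP = 5.34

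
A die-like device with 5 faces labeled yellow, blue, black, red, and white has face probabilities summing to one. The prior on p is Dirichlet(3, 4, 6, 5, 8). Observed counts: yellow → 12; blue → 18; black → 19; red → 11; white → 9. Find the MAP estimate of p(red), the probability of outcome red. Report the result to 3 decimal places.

MAP estimate of p(red) = 0.167

The posterior is Dirichlet(αᵢ + nᵢ) = Dirichlet(15, 22, 25, 16, 17).
For a Dirichlet(a₁,…,a_K) with all aᵢ > 1, the mode has j-th component (aⱼ − 1)/(Σaᵢ − K).
Here Σaᵢ = 95 and K = 5, so p(red) = (16 − 1)/(95 − 5) = 15/90 ≈ 0.167.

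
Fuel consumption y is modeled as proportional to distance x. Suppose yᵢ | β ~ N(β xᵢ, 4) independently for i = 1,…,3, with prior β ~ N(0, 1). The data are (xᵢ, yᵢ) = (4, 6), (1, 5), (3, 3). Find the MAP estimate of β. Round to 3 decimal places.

log p(β | y) = −Σ(yᵢ − βxᵢ)²/(2·4) − β²/(2·1) + const.
Setting the derivative to zero: Σxᵢ(yᵢ − βxᵢ)/4 − β/1 = 0, so β = Σxᵢyᵢ / (Σxᵢ² + σ²/τ²).
Σxᵢyᵢ = 4·6 + 1·5 + 3·3 = 38; Σxᵢ² = 26; σ²/τ² = 4.
β̂_MAP = 38 / (26 + 4) = 38/30 ≈ 1.267.

β̂_MAP = 1.267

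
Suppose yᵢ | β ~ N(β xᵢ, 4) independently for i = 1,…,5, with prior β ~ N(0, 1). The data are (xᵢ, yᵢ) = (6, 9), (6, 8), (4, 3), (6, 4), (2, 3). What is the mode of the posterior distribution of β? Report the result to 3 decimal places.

log p(β | y) = −Σ(yᵢ − βxᵢ)²/(2·4) − β²/(2·1) + const.
Setting the derivative to zero: Σxᵢ(yᵢ − βxᵢ)/4 − β/1 = 0, so β = Σxᵢyᵢ / (Σxᵢ² + σ²/τ²).
Σxᵢyᵢ = 6·9 + 6·8 + 4·3 + 6·4 + 2·3 = 144; Σxᵢ² = 128; σ²/τ² = 4.
β̂_MAP = 144 / (128 + 4) = 144/132 ≈ 1.091.

β̂_MAP = 1.091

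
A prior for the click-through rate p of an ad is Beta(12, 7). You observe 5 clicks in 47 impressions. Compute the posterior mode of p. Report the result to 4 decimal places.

p̂_MAP = 0.2500

Prior: Beta(12, 7).
Data: 5 successes in 47 trials. The binomial likelihood contributes p^5(1−p)^42, so the posterior is Beta(12+5, 7+42) = Beta(17, 49).
For Beta(a, b) with a, b > 1 the mode is (a−1)/(a+b−2) = 16/64 ≈ 0.2500.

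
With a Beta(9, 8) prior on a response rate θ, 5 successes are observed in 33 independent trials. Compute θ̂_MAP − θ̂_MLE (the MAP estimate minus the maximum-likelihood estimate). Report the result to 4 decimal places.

MAP − MLE = 0.1193

Posterior is Beta(14, 36); MAP = (14−1)/(50−2) = 13/48 ≈ 0.27083.
MLE ignores the prior: θ̂_MLE = k/n = 5/33 ≈ 0.15152.
Difference = 13/48 − 5/33 = 21/176 ≈ 0.1193.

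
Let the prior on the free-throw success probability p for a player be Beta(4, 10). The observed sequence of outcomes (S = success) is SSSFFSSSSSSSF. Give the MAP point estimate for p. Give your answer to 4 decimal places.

p̂_MAP = 0.5200

Prior: Beta(4, 10).
Data: 10 successes in 13 trials (from the sequence). The binomial likelihood contributes p^10(1−p)^3, so the posterior is Beta(4+10, 10+3) = Beta(14, 13).
For Beta(a, b) with a, b > 1 the mode is (a−1)/(a+b−2) = 13/25 ≈ 0.5200.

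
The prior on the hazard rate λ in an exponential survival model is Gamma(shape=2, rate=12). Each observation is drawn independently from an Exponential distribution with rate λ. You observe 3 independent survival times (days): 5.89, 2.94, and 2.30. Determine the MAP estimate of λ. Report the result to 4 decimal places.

The Exponential(rate=λ) likelihood is ∝ λ^n e^(−λΣtᵢ). Here n = 3 and Σtᵢ = 5.89 + 2.94 + 2.30 = 11.13.
Posterior ∝ λe^(−12λ) · λ^3e^(−11.13λ) = λ^4e^(−23.13λ), i.e. Gamma(5, 23.13).
Mode = (a−1)/b = 4/23.13 ≈ 0.1729.

λ̂_MAP = 0.1729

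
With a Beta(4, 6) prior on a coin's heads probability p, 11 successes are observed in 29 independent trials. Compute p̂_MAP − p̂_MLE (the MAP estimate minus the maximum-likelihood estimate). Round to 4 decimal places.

MAP − MLE = -0.0009

Posterior is Beta(15, 24); MAP = (15−1)/(39−2) = 14/37 ≈ 0.37838.
MLE ignores the prior: p̂_MLE = k/n = 11/29 ≈ 0.37931.
Difference = 14/37 − 11/29 = -1/1073 ≈ -0.0009.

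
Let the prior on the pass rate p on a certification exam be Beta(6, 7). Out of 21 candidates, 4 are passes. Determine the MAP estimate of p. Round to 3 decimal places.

Prior: Beta(6, 7).
Data: 4 successes in 21 trials. The binomial likelihood contributes p^4(1−p)^17, so the posterior is Beta(6+4, 7+17) = Beta(10, 24).
For Beta(a, b) with a, b > 1 the mode is (a−1)/(a+b−2) = 9/32 ≈ 0.281.

p̂_MAP = 0.281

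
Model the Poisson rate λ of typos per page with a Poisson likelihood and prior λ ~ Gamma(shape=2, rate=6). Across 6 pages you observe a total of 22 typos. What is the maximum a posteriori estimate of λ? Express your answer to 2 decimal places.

Σxᵢ = 22, n = 6.
Posterior ∝ λe^(−6λ) · λ^22e^(−6λ) = λ^23e^(−12λ), i.e. Gamma(shape=24, rate=12).
The mode of a Gamma(a, b) with a ≥ 1 (shape–rate) is (a−1)/b = 23/12 ≈ 1.92.

λ̂_MAP = 1.92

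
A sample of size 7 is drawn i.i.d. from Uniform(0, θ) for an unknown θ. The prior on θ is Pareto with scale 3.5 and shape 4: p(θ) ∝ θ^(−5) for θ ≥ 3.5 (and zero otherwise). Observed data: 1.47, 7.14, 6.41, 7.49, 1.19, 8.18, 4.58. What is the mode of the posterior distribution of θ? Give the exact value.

θ̂_MAP = 8.18

The Uniform(0, θ) likelihood is θ^(−n) for θ ≥ max(xᵢ), zero otherwise. Here max(xᵢ) = 8.18.
Posterior ∝ θ^(−5) · θ^(−7) = θ^(−12) on θ ≥ max(3.5, 8.18) = 8.18.
This density is strictly decreasing in θ, so the posterior mode lies at the lower boundary of the support.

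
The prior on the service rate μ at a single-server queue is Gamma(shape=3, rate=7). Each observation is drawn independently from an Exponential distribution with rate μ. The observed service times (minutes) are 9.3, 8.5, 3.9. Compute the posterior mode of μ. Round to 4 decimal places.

μ̂_MAP = 0.1742

The Exponential(rate=μ) likelihood is ∝ μ^n e^(−μΣtᵢ). Here n = 3 and Σtᵢ = 9.3 + 8.5 + 3.9 = 21.7.
Posterior ∝ μ^2e^(−7μ) · μ^3e^(−21.7μ) = μ^5e^(−28.7μ), i.e. Gamma(6, 28.7).
Mode = (a−1)/b = 5/28.7 ≈ 0.1742.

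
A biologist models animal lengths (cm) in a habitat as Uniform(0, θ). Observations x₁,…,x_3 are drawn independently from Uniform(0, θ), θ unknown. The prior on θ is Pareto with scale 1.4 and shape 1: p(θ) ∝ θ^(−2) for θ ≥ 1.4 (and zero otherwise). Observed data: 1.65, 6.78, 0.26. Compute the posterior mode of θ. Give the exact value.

The Uniform(0, θ) likelihood is θ^(−n) for θ ≥ max(xᵢ), zero otherwise. Here max(xᵢ) = 6.78.
Posterior ∝ θ^(−2) · θ^(−3) = θ^(−5) on θ ≥ max(1.4, 6.78) = 6.78.
This density is strictly decreasing in θ, so the posterior mode lies at the lower boundary of the support.

θ̂_MAP = 6.78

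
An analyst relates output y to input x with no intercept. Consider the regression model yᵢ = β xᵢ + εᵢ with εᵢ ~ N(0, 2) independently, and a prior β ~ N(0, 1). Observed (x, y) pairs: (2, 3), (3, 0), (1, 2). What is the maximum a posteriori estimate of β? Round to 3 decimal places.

β̂_MAP = 0.500

log p(β | y) = −Σ(yᵢ − βxᵢ)²/(2·2) − β²/(2·1) + const.
Setting the derivative to zero: Σxᵢ(yᵢ − βxᵢ)/2 − β/1 = 0, so β = Σxᵢyᵢ / (Σxᵢ² + σ²/τ²).
Σxᵢyᵢ = 2·3 + 3·0 + 1·2 = 8; Σxᵢ² = 14; σ²/τ² = 2.
β̂_MAP = 8 / (14 + 2) = 8/16 ≈ 0.500.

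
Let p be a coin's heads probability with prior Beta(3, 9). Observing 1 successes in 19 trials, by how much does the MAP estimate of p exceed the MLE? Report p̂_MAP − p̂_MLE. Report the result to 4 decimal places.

Posterior is Beta(4, 27); MAP = (4−1)/(31−2) = 3/29 ≈ 0.10345.
MLE ignores the prior: p̂_MLE = k/n = 1/19 ≈ 0.05263.
Difference = 3/29 − 1/19 = 28/551 ≈ 0.0508.

MAP − MLE = 0.0508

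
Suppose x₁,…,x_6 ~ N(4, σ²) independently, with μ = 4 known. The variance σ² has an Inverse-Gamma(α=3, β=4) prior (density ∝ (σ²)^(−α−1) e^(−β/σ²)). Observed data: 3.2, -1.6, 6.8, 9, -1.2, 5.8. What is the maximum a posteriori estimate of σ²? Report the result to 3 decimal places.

Sum of squared deviations about the known mean: SS = (3.2−4)² + (-1.6−4)² + (6.8−4)² + (9−4)² + (-1.2−4)² + (5.8−4)² = 95.12.
The Normal likelihood contributes (σ²)^(−n/2) exp(−SS/(2σ²)), so the posterior is Inverse-Gamma(α + n/2, β + SS/2) = Inverse-Gamma(6, 51.56).
The mode of Inverse-Gamma(a, b) is b/(a+1) = 51.56/7 ≈ 7.366.

σ̂²_MAP = 7.366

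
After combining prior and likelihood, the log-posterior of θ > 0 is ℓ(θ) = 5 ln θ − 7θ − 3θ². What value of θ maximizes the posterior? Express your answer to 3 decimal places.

ℓ'(θ) = 5/θ − 7 − 6θ. Setting this to zero and multiplying by θ: 6θ² + 7θ − 5 = 0.
θ = (−7 + √(7² + 4·6·5)) / (2·6) = (−7 + √169) / 12 = (−7 + 13)/12 = 1/2.
ℓ''(θ) = −5/θ² − 6 < 0, confirming a maximum.

θ̂_MAP = 0.500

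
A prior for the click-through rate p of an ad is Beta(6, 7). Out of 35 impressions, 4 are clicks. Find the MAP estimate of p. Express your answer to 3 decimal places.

p̂_MAP = 0.196

Prior: Beta(6, 7).
Data: 4 successes in 35 trials. The binomial likelihood contributes p^4(1−p)^31, so the posterior is Beta(6+4, 7+31) = Beta(10, 38).
For Beta(a, b) with a, b > 1 the mode is (a−1)/(a+b−2) = 9/46 ≈ 0.196.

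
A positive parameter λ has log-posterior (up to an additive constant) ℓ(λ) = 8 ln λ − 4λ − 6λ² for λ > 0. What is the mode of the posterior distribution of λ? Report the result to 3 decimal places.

ℓ'(λ) = 8/λ − 4 − 12λ. Setting this to zero and multiplying by λ: 12λ² + 4λ − 8 = 0.
λ = (−4 + √(4² + 4·12·8)) / (2·12) = (−4 + √400) / 24 = (−4 + 20)/24 = 2/3.
ℓ''(λ) = −8/λ² − 12 < 0, confirming a maximum.

λ̂_MAP = 0.667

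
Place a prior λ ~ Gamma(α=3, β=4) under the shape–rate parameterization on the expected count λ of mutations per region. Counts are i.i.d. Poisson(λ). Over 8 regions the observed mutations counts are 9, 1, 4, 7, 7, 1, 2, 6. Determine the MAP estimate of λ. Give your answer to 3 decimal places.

Σxᵢ = 9+1+4+7+7+1+2+6 = 37, with n = 8.
Posterior ∝ λ^2e^(−4λ) · λ^37e^(−8λ) = λ^39e^(−12λ), i.e. Gamma(shape=40, rate=12).
The mode of a Gamma(a, b) with a ≥ 1 (shape–rate) is (a−1)/b = 39/12 ≈ 3.250.

λ̂_MAP = 3.250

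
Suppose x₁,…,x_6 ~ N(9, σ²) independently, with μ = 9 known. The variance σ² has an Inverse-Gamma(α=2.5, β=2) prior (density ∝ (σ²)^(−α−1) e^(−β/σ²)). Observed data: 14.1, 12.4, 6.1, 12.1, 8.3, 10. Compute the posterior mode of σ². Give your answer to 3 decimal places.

σ̂²_MAP = 4.698

Sum of squared deviations about the known mean: SS = (14.1−9)² + (12.4−9)² + (6.1−9)² + (12.1−9)² + (8.3−9)² + (10−9)² = 57.08.
The Normal likelihood contributes (σ²)^(−n/2) exp(−SS/(2σ²)), so the posterior is Inverse-Gamma(α + n/2, β + SS/2) = Inverse-Gamma(5.5, 30.54).
The mode of Inverse-Gamma(a, b) is b/(a+1) = 30.54/6.5 ≈ 4.698.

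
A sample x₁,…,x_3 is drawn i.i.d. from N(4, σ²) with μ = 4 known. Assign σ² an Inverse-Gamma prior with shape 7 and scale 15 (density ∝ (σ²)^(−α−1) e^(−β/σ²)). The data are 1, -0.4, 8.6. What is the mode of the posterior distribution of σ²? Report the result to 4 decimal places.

Sum of squared deviations about the known mean: SS = (1−4)² + (-0.4−4)² + (8.6−4)² = 49.52.
The Normal likelihood contributes (σ²)^(−n/2) exp(−SS/(2σ²)), so the posterior is Inverse-Gamma(α + n/2, β + SS/2) = Inverse-Gamma(8.5, 39.76).
The mode of Inverse-Gamma(a, b) is b/(a+1) = 39.76/9.5 ≈ 4.1853.

σ̂²_MAP = 4.1853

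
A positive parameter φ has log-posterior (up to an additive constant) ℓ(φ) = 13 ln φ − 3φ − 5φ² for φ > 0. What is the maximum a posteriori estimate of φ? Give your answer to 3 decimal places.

ℓ'(φ) = 13/φ − 3 − 10φ. Setting this to zero and multiplying by φ: 10φ² + 3φ − 13 = 0.
φ = (−3 + √(3² + 4·10·13)) / (2·10) = (−3 + √529) / 20 = (−3 + 23)/20 = 1.
ℓ''(φ) = −13/φ² − 10 < 0, confirming a maximum.

φ̂_MAP = 1.000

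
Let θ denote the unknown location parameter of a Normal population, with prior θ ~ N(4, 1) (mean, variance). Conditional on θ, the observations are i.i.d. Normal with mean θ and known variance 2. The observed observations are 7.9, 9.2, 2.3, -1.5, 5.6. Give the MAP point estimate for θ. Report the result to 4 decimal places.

θ̂_MAP = 4.5000

n = 5; x̄ = (7.9 + 9.2 + 2.3 + (-1.5) + 5.6)/5 = 23.5/5 = 4.7.
For a Normal prior and Normal likelihood with known variance, the posterior is Normal; its mode equals its mean, the precision-weighted average.
Prior precision 1/σ₀² = 1/1 = 1; data precision n/σ² = 5/2 = 2.5.
θ̂ = (1·4 + 2.5·4.7) / (1 + 2.5) = 15.75/3.5 = 4.5000.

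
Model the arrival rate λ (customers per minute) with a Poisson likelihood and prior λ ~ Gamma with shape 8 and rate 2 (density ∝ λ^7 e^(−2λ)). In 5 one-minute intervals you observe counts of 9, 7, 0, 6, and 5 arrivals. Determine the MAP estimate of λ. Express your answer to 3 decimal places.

Σxᵢ = 9+7+0+6+5 = 27, with n = 5.
Posterior ∝ λ^7e^(−2λ) · λ^27e^(−5λ) = λ^34e^(−7λ), i.e. Gamma(shape=35, rate=7).
The mode of a Gamma(a, b) with a ≥ 1 (shape–rate) is (a−1)/b = 34/7 ≈ 4.857.

λ̂_MAP = 4.857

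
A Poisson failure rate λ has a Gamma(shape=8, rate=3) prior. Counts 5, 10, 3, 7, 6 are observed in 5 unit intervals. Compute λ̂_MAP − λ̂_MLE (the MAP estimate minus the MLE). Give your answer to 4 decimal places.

MAP − MLE = -1.4500

Σxᵢ = 31. Posterior is Gamma(39, 8); MAP = (39−1)/8 = 38/8 ≈ 4.75000.
MLE = x̄ = 31/5 ≈ 6.20000.
Difference = 38/8 − 31/5 = -29/20 ≈ -1.4500.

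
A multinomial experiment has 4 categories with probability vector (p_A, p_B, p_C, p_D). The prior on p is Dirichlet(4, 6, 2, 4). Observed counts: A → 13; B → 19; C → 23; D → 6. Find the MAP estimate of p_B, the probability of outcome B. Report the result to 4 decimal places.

MAP estimate of p_B = 0.3288

The posterior is Dirichlet(αᵢ + nᵢ) = Dirichlet(17, 25, 25, 10).
For a Dirichlet(a₁,…,a_K) with all aᵢ > 1, the mode has j-th component (aⱼ − 1)/(Σaᵢ − K).
Here Σaᵢ = 77 and K = 4, so p_B = (25 − 1)/(77 − 4) = 24/73 ≈ 0.3288.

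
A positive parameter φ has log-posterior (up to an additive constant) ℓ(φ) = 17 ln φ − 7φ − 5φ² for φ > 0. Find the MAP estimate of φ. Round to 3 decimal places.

ℓ'(φ) = 17/φ − 7 − 10φ. Setting this to zero and multiplying by φ: 10φ² + 7φ − 17 = 0.
φ = (−7 + √(7² + 4·10·17)) / (2·10) = (−7 + √729) / 20 = (−7 + 27)/20 = 1.
ℓ''(φ) = −17/φ² − 10 < 0, confirming a maximum.

φ̂_MAP = 1.000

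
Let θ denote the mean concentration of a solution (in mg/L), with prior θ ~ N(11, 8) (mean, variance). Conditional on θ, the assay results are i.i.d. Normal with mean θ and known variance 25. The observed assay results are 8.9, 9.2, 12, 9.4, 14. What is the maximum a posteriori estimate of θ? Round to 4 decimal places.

θ̂_MAP = 10.8154

n = 5; x̄ = (8.9 + 9.2 + 12 + 9.4 + 14)/5 = 53.5/5 = 10.7.
For a Normal prior and Normal likelihood with known variance, the posterior is Normal; its mode equals its mean, the precision-weighted average.
Prior precision 1/σ₀² = 1/8 = 0.125; data precision n/σ² = 5/25 = 0.2.
θ̂ = (0.125·11 + 0.2·10.7) / (0.125 + 0.2) = 3.515/0.325 = 703/65 ≈ 10.8154.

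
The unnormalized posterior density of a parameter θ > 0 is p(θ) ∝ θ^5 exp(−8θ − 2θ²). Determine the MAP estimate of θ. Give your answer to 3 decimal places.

ℓ'(θ) = 5/θ − 8 − 4θ. Setting this to zero and multiplying by θ: 4θ² + 8θ − 5 = 0.
θ = (−8 + √(8² + 4·4·5)) / (2·4) = (−8 + √144) / 8 = (−8 + 12)/8 = 1/2.
ℓ''(θ) = −5/θ² − 4 < 0, confirming a maximum.

θ̂_MAP = 0.500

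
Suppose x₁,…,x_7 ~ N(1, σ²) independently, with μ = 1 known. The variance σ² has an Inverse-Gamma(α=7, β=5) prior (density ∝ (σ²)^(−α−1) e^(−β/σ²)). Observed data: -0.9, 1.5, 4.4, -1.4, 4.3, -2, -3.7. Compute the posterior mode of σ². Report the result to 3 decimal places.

σ̂²_MAP = 3.181

Sum of squared deviations about the known mean: SS = (-0.9−1)² + (1.5−1)² + (4.4−1)² + (-1.4−1)² + (4.3−1)² + (-2−1)² + (-3.7−1)² = 63.16.
The Normal likelihood contributes (σ²)^(−n/2) exp(−SS/(2σ²)), so the posterior is Inverse-Gamma(α + n/2, β + SS/2) = Inverse-Gamma(10.5, 36.58).
The mode of Inverse-Gamma(a, b) is b/(a+1) = 36.58/11.5 ≈ 3.181.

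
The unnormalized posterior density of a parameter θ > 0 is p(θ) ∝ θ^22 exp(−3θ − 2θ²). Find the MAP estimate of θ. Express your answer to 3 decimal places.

θ̂_MAP = 2.000

ℓ'(θ) = 22/θ − 3 − 4θ. Setting this to zero and multiplying by θ: 4θ² + 3θ − 22 = 0.
θ = (−3 + √(3² + 4·4·22)) / (2·4) = (−3 + √361) / 8 = (−3 + 19)/8 = 2.
ℓ''(θ) = −22/θ² − 4 < 0, confirming a maximum.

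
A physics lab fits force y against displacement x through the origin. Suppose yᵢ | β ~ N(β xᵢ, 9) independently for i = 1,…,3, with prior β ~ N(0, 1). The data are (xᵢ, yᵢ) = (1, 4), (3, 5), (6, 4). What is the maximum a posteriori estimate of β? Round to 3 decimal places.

log p(β | y) = −Σ(yᵢ − βxᵢ)²/(2·9) − β²/(2·1) + const.
Setting the derivative to zero: Σxᵢ(yᵢ − βxᵢ)/9 − β/1 = 0, so β = Σxᵢyᵢ / (Σxᵢ² + σ²/τ²).
Σxᵢyᵢ = 1·4 + 3·5 + 6·4 = 43; Σxᵢ² = 46; σ²/τ² = 9.
β̂_MAP = 43 / (46 + 9) = 43/55 ≈ 0.782.

β̂_MAP = 0.782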